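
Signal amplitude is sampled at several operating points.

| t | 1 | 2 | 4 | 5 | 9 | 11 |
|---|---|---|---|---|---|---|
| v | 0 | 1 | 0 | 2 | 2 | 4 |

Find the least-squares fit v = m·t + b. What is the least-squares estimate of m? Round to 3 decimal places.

Setting ∂/∂m … = 0 gives: 248·m + 32·b = 74;  32·m + 6·b = 9.
(Σt·t = 248, Σt = 32, Σ1 = 6, Σt·v = 74, Σv = 9.)
Eliminating b: 6·(row 1) − 32·(row 2) gives 464·m = 6·74 − 32·9 = 156, so m = 39/116.
Then b = (9 − 32·(39/116))/6 = -17/58.

m = 0.336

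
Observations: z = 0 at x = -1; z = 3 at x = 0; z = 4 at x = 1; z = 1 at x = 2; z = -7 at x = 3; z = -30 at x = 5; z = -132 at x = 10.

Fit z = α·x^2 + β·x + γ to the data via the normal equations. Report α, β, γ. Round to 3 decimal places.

α = -1.452, β = 0.944, γ = 3.335

Compute the Gram sums: Σx^2·x^2 = 10724, Σx^2·x = 1160, Σx^2 = 140, Σx·x = 140, Σx = 20, Σ1 = 7.
Moment sums: Σx^2·z = -14005, Σx·z = -1485, Σz = -161.
Normal equations: [[10724, 1160, 140]; [1160, 140, 20]; [140, 20, 7]]·[α, β, γ]ᵀ = [-14005, -1485, -161]ᵀ.
Row-reducing yields α = -40115/27636, β = 3725/3948, γ = 7681/2303.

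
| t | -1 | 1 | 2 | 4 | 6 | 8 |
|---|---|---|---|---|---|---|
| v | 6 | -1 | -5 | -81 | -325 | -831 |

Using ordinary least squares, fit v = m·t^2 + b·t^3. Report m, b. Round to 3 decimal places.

m = 2.836, b = -1.977

Sums needed: Σt^2·t^2 = 5666, Σt^2·t^3 = 41600, Σt^3·t^3 = 312962.
For Xᵀv: Σt^2·v = -66195, Σt^3·v = -500903.
Δ = 5666·312962 − 41600² = 42682692.
m = ((-66195)·312962 − 41600·(-500903))/42682692 = 4655585/1641642; b = (5666·(-500903) − 41600·(-66195))/42682692 = -3246323/1641642.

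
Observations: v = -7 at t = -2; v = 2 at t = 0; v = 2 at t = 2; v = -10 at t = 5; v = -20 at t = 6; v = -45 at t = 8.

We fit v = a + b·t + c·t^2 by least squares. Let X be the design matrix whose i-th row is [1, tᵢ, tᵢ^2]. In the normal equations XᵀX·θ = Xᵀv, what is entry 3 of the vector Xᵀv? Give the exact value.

-3870

Entry 3 ↔ basis t^2, so (Xᵀv)_{3} = Σᵢ (t^2)·vᵢ = (4)·(-7) + (0)·(2) + (4)·(2) + (25)·(-10) + (36)·(-20) + (64)·(-45) = -3870.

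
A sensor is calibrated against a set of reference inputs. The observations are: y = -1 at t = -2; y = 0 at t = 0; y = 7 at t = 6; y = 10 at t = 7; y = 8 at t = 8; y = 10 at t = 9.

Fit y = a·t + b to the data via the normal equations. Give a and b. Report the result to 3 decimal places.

Compute the Gram sums: Σt·t = 234, Σt = 28, Σ1 = 6.
And Σt·y = 268, Σy = 34.
Eliminating b: 6·(row 1) − 28·(row 2) gives 620·a = 6·268 − 28·34 = 656, so a = 164/155.
Then b = (34 − 28·(164/155))/6 = 113/155.

a = 1.058, b = 0.729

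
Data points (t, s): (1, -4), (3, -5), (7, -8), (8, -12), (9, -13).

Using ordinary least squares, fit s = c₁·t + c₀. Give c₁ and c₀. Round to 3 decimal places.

XᵀX·[c₁, c₀]ᵀ = Xᵀs reads: 204·c₁ + 28·c₀ = -288;  28·c₁ + 5·c₀ = -42.
(Σt·t = 204, Σt = 28, Σ1 = 5, Σt·s = -288, Σs = -42.)
Δ = 204·5 − 28² = 236.
c₁ = ((-288)·5 − 28·(-42))/236 = -66/59; c₀ = (204·(-42) − 28·(-288))/236 = -126/59.

c₁ = -1.119, c₀ = -2.136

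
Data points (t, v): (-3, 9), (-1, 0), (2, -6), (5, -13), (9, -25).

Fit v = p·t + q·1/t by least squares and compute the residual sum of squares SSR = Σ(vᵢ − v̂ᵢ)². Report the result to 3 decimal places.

SSR = 4.485

Compute the Gram sums: Σt·t = 120, Σt·1/t = 5, Σ1/t·1/t = 11449/8100.
For Mᵀv: Σt·v = -329, Σ1/t·v = -512/45.
Normal equations: [[120, 5]; [5, 11449/8100]]·[p, q]ᵀ = [-329, -512/45]ᵀ.
Eliminating q: (11449/8100)·(row 1) − 5·(row 2) gives (19523/135)·p = (11449/8100)·(-329) − 5·(-512/45) = -3305921/8100, so p = -3305921/1171380.
Then q = ((-512/45) − 5·(-3305921/1171380))/(11449/8100) = 37755/19523.
Residuals: 459919/390460, -1040621/1171380, -387272/292845, 169721/234276, 72363/390460; SSR = 5253251/1171380.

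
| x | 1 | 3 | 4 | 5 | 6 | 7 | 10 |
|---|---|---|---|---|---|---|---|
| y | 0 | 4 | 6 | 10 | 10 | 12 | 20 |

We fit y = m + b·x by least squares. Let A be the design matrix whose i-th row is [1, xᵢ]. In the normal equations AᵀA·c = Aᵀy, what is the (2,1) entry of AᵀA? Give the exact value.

Row 2 ↔ basis x, column 1 ↔ basis 1, so (AᵀA)_{2,1} = Σᵢ x = (1)·(1) + (3)·(1) + (4)·(1) + (5)·(1) + (6)·(1) + (7)·(1) + (10)·(1) = 36.

36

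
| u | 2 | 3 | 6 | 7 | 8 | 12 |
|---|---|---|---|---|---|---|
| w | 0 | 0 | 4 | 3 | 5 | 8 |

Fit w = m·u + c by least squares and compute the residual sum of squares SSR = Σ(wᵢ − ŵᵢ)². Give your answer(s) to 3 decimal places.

SSR = 2.148

Normal-equation sums: Σu·u = 306, Σu = 38, Σ1 = 6.
Moment sums: Σu·w = 181, Σw = 20.
det = 306·6 − 38² = 392.
m = (181·6 − 38·20)/392 = 163/196; c = (306·20 − 38·181)/392 = -379/196.
Residuals: 53/196, -55/98, 185/196, -87/98, 55/196, -9/196; SSR = 421/196.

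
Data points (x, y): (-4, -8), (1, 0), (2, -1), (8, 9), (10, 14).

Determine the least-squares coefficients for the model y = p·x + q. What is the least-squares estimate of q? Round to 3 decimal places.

Forming AᵀA = [[185, 17]; [17, 5]] and Aᵀy = [242, 14]ᵀ gives AᵀA·[p, q]ᵀ = Aᵀy.
Eliminating q: 5·(row 1) − 17·(row 2) gives 636·p = 5·242 − 17·14 = 972, so p = 81/53.
Then q = (14 − 17·(81/53))/5 = -127/53.

q = -2.396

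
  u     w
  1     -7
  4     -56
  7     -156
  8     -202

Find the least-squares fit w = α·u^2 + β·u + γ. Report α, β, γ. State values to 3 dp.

With design matrix A, AᵀA = [[6754, 920, 130]; [920, 130, 20]; [130, 20, 4]] and Aᵀw = [-21475, -2939, -421]ᵀ.
Solving the 3×3 system (Gaussian elimination) gives α = -191/66, β = -193/110, γ = -80/33.

α = -2.894, β = -1.755, γ = -2.424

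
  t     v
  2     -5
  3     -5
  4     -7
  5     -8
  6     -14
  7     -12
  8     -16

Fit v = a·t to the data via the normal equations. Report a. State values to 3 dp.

a = -1.916

Compute the Gram sums: Σt·t = 203.
For Xᵀv: Σt·v = -389.
So XᵀX·[a]ᵀ = Xᵀv: [[203]]·[a]ᵀ = [-389]ᵀ.
Hence a = -389 / 203 ≈ -1.91626.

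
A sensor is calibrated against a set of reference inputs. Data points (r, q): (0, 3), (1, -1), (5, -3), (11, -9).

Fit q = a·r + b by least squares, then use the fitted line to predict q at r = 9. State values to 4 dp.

With design matrix X, XᵀX = [[147, 17]; [17, 4]] and Xᵀq = [-115, -10]ᵀ.
Eliminating b: 4·(row 1) − 17·(row 2) gives 299·a = 4·(-115) − 17·(-10) = -290, so a = -290/299.
Then b = ((-10) − 17·(-290/299))/4 = 485/299.
At r = 9: q̂ = (-290/299)·(9) + (485/299)·(1) = -2125/299.

q̂ = -7.1070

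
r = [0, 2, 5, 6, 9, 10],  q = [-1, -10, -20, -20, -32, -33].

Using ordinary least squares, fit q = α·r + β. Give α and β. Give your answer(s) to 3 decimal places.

α = -3.177, β = -2.389

Forming AᵀA = [[246, 32]; [32, 6]] and Aᵀq = [-858, -116]ᵀ gives AᵀA·[α, β]ᵀ = Aᵀq.
Δ = 246·6 − 32² = 452.
α = ((-858)·6 − 32·(-116))/452 = -359/113; β = (246·(-116) − 32·(-858))/452 = -270/113.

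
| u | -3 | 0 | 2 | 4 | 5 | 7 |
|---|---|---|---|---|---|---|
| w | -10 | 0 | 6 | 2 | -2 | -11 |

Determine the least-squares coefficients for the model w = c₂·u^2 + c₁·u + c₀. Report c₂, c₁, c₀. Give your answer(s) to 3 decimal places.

c₂ = -0.598, c₁ = 2.341, c₀ = 1.917

From the data, Σu^2·u^2 = 3379, Σu^2·u = 513, Σu^2 = 103, Σu·u = 103, Σu = 15, Σ1 = 6.
Right-hand side: Σu^2·w = -623, Σu·w = -37, Σw = -15.
Inverting the 3×3 Gram matrix, [c₂, c₁, c₀]ᵀ = [-18051/30172, 70643/30172, 28919/15086]ᵀ.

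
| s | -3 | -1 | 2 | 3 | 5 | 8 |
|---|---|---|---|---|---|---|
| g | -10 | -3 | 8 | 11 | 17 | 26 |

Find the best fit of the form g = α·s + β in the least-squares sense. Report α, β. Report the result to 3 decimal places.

Sums needed: Σs·s = 112, Σs = 14, Σ1 = 6.
Right-hand side: Σs·g = 375, Σg = 49.
MᵀM·[α, β]ᵀ = Mᵀg becomes [[112, 14]; [14, 6]]·[α, β]ᵀ = [375, 49]ᵀ.
Eliminating β: 6·(row 1) − 14·(row 2) gives 476·α = 6·375 − 14·49 = 1564, so α = 23/7.
Then β = (49 − 14·(23/7))/6 = 1/2.

α = 3.286, β = 0.500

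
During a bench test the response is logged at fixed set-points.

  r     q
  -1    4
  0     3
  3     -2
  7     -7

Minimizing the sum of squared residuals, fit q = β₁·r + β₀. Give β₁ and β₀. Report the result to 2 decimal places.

Forming MᵀM = [[59, 9]; [9, 4]] and Mᵀq = [-59, -2]ᵀ gives MᵀM·[β₁, β₀]ᵀ = Mᵀq.
Δ = 59·4 − 9² = 155.
β₁ = ((-59)·4 − 9·(-2))/155 = -218/155; β₀ = (59·(-2) − 9·(-59))/155 = 413/155.

β₁ = -1.41, β₀ = 2.66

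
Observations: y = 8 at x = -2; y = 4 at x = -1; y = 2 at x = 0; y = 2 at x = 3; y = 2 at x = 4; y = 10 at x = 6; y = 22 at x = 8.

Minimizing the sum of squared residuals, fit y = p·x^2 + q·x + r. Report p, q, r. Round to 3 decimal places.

p = 0.555, q = -1.945, r = 1.828

Entries of AᵀA: Σx^2·x^2 = 5746, Σx^2·x = 810, Σx^2 = 130, Σx·x = 130, Σx = 18, Σ1 = 7.
Moment sums: Σx^2·y = 1854, Σx·y = 230, Σy = 50.
Inverting the 3×3 Gram matrix, [p, q, r]ᵀ = [1598/2877, -1865/959, 5260/2877]ᵀ.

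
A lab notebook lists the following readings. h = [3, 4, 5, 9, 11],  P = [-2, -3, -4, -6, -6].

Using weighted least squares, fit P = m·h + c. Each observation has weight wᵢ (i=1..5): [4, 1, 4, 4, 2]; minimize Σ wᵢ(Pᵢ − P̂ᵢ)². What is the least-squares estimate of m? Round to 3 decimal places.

The normal system XᵀWX·[m, c]ᵀ = XᵀWP is [[718, 94]; [94, 15]]·[m, c]ᵀ = [-464, -63]ᵀ.
Determinant 718·15 − 94² = 1934.
m = ((-464)·15 − 94·(-63))/1934 = -519/967; c = (718·(-63) − 94·(-464))/1934 = -809/967.

m = -0.537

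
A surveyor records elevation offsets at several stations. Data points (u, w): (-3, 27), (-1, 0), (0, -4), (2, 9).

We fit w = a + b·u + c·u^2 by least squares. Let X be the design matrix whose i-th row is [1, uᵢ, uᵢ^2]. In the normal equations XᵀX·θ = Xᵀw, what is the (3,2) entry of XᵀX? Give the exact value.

-20

Row 3 ↔ basis u^2, column 2 ↔ basis u, so (XᵀX)_{3,2} = Σᵢ (u^2)·(u) = (9)·(-3) + (1)·(-1) + (0)·(0) + (4)·(2) = -20.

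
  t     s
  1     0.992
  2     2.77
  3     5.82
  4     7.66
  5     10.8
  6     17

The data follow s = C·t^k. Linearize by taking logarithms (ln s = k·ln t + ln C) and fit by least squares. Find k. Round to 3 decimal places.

Let Y = ln s. Fitting Y = k·ln t + ln C by least squares:
Over the data: Σln t = 6.5793, Σ(ln t)² = 9.4099, Σln s = 10.0209, Σln t·ln s = 14.3699.
Normal system: [[9.4099, 6.5793]; [6.5793, 6]]·[k, ln C]ᵀ = [14.3699, 10.0209]ᵀ.
Δ = 9.4099·6 − (6.5793)² = 13.1729; k = (14.3699·6 − 6.5793·10.0209)/13.1729 = 1.54023, ln C = (9.4099·10.0209 − 6.5793·14.3699)/13.1729 = -0.01878.

k = 1.540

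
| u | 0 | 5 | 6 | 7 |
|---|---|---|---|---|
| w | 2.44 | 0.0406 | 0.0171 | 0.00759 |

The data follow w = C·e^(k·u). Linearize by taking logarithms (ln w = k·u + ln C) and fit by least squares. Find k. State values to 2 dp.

k = -0.82

Taking logs, ln w = k·u + ln C, so regress ln w on u.
Over the data: Σu = 18.0000, Σ(u)² = 110.0000, Σln w = -11.2616, Σu·ln w = -74.5985.
Normal system: [[110.0000, 18.0000]; [18.0000, 4]]·[k, ln C]ᵀ = [-74.5985, -11.2616]ᵀ.
Δ = 110.0000·4 − (18.0000)² = 116.0000; k = (-74.5985·4 − 18.0000·-11.2616)/116.0000 = -0.82487, ln C = (110.0000·-11.2616 − 18.0000·-74.5985)/116.0000 = 0.89653.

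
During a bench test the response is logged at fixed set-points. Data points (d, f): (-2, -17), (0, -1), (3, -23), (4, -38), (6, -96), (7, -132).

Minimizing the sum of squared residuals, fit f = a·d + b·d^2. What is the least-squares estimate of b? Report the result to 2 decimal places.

XᵀX·[a, b]ᵀ = Xᵀf reads: 114·a + 642·b = -1687;  642·a + 4050·b = -10807.
det = 114·4050 − 642² = 49536.
a = ((-1687)·4050 − 642·(-10807))/49536 = 2203/1032; b = (114·(-10807) − 642·(-1687))/49536 = -3103/1032.

b = -3.01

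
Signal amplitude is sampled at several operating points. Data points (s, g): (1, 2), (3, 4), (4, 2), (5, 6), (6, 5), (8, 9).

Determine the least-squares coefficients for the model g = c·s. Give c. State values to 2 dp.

c = 1.02

From the data, Σs·s = 151.
Right-hand side: Σs·g = 154.
So XᵀX·[c]ᵀ = Xᵀg: [[151]]·[c]ᵀ = [154]ᵀ.
Hence c = 154 / 151 ≈ 1.01987.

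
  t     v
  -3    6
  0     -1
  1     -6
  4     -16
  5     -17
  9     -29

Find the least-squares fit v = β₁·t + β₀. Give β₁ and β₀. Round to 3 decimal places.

The normal system XᵀX·[β₁, β₀]ᵀ = Xᵀv is [[132, 16]; [16, 6]]·[β₁, β₀]ᵀ = [-434, -63]ᵀ.
Determinant 132·6 − 16² = 536.
β₁ = ((-434)·6 − 16·(-63))/536 = -399/134; β₀ = (132·(-63) − 16·(-434))/536 = -343/134.

β₁ = -2.978, β₀ = -2.560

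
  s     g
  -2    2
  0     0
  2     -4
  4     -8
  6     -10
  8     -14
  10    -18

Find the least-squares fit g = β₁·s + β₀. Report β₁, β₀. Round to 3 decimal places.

Compute the Gram sums: Σs·s = 224, Σs = 28, Σ1 = 7.
Right-hand side: Σs·g = -396, Σg = -52.
AᵀA·[β₁, β₀]ᵀ = Aᵀg becomes [[224, 28]; [28, 7]]·[β₁, β₀]ᵀ = [-396, -52]ᵀ.
Δ = 224·7 − 28² = 784.
β₁ = ((-396)·7 − 28·(-52))/784 = -47/28; β₀ = (224·(-52) − 28·(-396))/784 = -5/7.

β₁ = -1.679, β₀ = -0.714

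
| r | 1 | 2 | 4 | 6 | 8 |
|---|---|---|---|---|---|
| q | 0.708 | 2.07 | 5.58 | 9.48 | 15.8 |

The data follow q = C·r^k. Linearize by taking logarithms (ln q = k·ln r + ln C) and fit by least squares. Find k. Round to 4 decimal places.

k = 1.4693

With ln qᵢ as the transformed response and ln rᵢ as the regressor:
AᵀA = [[9.9367, 5.9506]; [5.9506, 5]], rhs = [12.6569, 7.1106]ᵀ  (here Σln r = 5.9506, Σ(ln r)² = 9.9367, Σln q = 7.1106, Σln r·ln q = 12.6569).
Solving (det = 14.2736): k = 1.46926, ln C = -0.32649.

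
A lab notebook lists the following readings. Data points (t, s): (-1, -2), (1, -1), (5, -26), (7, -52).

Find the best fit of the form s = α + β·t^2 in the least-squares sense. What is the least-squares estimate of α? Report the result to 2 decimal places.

α = -0.31

Sums needed: Σ1 = 4, Σt^2 = 76, Σt^2·t^2 = 3028.
Right-hand side: Σs = -81, Σt^2·s = -3201.
Determinant 4·3028 − 76² = 6336.
α = ((-81)·3028 − 76·(-3201))/6336 = -83/264; β = (4·(-3201) − 76·(-81))/6336 = -277/264.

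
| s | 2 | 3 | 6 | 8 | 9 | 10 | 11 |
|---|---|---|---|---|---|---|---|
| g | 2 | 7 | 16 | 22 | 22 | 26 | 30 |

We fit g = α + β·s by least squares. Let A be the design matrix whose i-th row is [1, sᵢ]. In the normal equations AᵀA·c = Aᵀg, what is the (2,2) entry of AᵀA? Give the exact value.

415

Row 2 ↔ basis s, column 2 ↔ basis s, so (AᵀA)_{2,2} = Σᵢ (s)·(s) = (2)·(2) + (3)·(3) + (6)·(6) + (8)·(8) + (9)·(9) + (10)·(10) + (11)·(11) = 415.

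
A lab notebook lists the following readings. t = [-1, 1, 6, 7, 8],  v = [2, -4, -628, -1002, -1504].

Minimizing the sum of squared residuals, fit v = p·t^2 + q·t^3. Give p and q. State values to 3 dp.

From the data, Σt^2·t^2 = 7795, Σt^2·t^3 = 57351, Σt^3·t^3 = 426451.
Right-hand side: Σt^2·v = -167964, Σt^3·v = -1249388.
XᵀX·[p, q]ᵀ = Xᵀv becomes [[7795, 57351]; [57351, 426451]]·[p, q]ᵀ = [-167964, -1249388]ᵀ.
Δ = 7795·426451 − 57351² = 35048344.
p = ((-167964)·426451 − 57351·(-1249388))/35048344 = 3154428/4381043; q = (7795·(-1249388) − 57351·(-167964))/35048344 = -13259512/4381043.

p = 0.720, q = -3.027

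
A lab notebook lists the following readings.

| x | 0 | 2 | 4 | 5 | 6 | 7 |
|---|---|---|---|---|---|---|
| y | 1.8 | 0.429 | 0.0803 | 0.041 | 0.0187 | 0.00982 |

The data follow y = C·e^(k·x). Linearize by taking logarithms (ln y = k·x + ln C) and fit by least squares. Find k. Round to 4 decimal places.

k = -0.7553

With ln yᵢ as the transformed response and xᵢ as the regressor:
Σx = 24.0000, Σ(x)² = 130.0000, Σln y = -14.5772, Σx·ln y = -83.9902.
Normal system: [[130.0000, 24.0000]; [24.0000, 6]]·[k, ln C]ᵀ = [-83.9902, -14.5772]ᵀ.
Δ = 130.0000·6 − (24.0000)² = 204.0000; k = (-83.9902·6 − 24.0000·-14.5772)/204.0000 = -0.75533, ln C = (130.0000·-14.5772 − 24.0000·-83.9902)/204.0000 = 0.59178.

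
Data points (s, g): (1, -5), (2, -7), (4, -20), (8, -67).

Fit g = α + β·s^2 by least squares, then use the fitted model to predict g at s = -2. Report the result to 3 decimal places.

ĝ = -7.672

Sums needed: Σ1 = 4, Σs^2 = 85, Σs^2·s^2 = 4369.
Right-hand side: Σg = -99, Σs^2·g = -4641.
MᵀM·[α, β]ᵀ = Mᵀg becomes [[4, 85]; [85, 4369]]·[α, β]ᵀ = [-99, -4641]ᵀ.
Determinant 4·4369 − 85² = 10251.
α = ((-99)·4369 − 85·(-4641))/10251 = -746/201; β = (4·(-4641) − 85·(-99))/10251 = -199/201.
At s = -2: ĝ = (-746/201)·(1) + (-199/201)·(4) = -514/67.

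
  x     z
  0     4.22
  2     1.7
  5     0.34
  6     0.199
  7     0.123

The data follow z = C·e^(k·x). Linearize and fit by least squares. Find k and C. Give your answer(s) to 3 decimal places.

Linearized form: ln z = k·x + ln C. From the 5 transformed points,
Σx = 20.0000, Σ(x)² = 114.0000, Σln z = -2.8184, Σx·ln z = -28.6885.
Equations: 114.0000·k + 20.0000·ln C = -28.6885;  20.0000·k + 5·ln C = -2.8184.
Solving (det = 170.0000): k = -0.51221, ln C = 1.48515, so C = exp(1.48515) = 4.41564.

k = -0.512, C = 4.416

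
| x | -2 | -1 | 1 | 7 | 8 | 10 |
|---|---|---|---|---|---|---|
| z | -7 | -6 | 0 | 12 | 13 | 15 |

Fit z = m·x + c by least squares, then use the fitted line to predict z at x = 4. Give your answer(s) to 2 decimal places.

Compute the Gram sums: Σx·x = 219, Σx = 23, Σ1 = 6.
Right-hand side: Σx·z = 358, Σz = 27.
Normal equations: [[219, 23]; [23, 6]]·[m, c]ᵀ = [358, 27]ᵀ.
Δ = 219·6 − 23² = 785.
m = (358·6 − 23·27)/785 = 1527/785; c = (219·27 − 23·358)/785 = -2321/785.
At x = 4: ẑ = (1527/785)·(4) + (-2321/785)·(1) = 3787/785.

ẑ = 4.82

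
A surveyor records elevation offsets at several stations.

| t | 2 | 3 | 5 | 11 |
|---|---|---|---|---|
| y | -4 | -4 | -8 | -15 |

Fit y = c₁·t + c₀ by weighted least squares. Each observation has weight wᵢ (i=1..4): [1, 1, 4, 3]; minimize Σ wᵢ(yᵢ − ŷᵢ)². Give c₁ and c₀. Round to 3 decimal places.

c₁ = -1.245, c₀ = -1.424

From the data, Σwᵢ·t·t = 476, Σwᵢ·t = 58, Σwᵢ·1 = 9.
For XᵀWy: Σwᵢ·t·y = -675, Σwᵢ·y = -85.
Eliminating c₀: 9·(row 1) − 58·(row 2) gives 920·c₁ = 9·(-675) − 58·(-85) = -1145, so c₁ = -229/184.
Then c₀ = ((-85) − 58·(-229/184))/9 = -131/92.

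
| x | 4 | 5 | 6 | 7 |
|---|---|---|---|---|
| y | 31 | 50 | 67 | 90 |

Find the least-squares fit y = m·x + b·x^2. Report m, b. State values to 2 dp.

Sums needed: Σx·x = 126, Σx·x^2 = 748, Σx^2·x^2 = 4578.
And Σx·y = 1406, Σx^2·y = 8568.
So MᵀM·[m, b]ᵀ = Mᵀy: [[126, 748]; [748, 4578]]·[m, b]ᵀ = [1406, 8568]ᵀ.
Eliminating b: 4578·(row 1) − 748·(row 2) gives 17324·m = 4578·1406 − 748·8568 = 27804, so m = 6951/4331.
Then b = (8568 − 748·(6951/4331))/4578 = 6970/4331.

m = 1.60, b = 1.61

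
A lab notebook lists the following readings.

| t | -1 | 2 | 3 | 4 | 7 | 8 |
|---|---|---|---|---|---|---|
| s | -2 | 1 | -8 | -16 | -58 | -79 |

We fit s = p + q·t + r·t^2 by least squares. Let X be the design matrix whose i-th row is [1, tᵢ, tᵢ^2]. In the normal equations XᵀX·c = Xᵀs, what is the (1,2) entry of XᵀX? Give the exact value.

23

Row 1 ↔ basis 1, column 2 ↔ basis t, so (XᵀX)_{1,2} = Σᵢ t = (1)·(-1) + (1)·(2) + (1)·(3) + (1)·(4) + (1)·(7) + (1)·(8) = 23.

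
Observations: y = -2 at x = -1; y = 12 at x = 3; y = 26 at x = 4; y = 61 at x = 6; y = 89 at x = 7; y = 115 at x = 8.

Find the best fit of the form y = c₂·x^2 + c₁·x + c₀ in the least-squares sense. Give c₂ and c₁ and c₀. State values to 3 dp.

c₂ = 1.902, c₁ = -0.257, c₀ = -4.140

Normal-equation sums: Σx^2·x^2 = 8131, Σx^2·x = 1161, Σx^2 = 175, Σx·x = 175, Σx = 27, Σ1 = 6.
And Σx^2·y = 14439, Σx·y = 2051, Σy = 301.
Solving the 3×3 system (Gaussian elimination) gives c₂ = 5119/2692, c₁ = -691/2692, c₀ = -5573/1346.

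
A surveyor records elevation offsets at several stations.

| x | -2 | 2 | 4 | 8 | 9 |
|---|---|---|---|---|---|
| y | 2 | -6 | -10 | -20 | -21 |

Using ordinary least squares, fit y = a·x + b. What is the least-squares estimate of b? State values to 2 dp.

Normal-equation sums: Σx·x = 169, Σx = 21, Σ1 = 5.
For Mᵀy: Σx·y = -405, Σy = -55.
Eliminating b: 5·(row 1) − 21·(row 2) gives 404·a = 5·(-405) − 21·(-55) = -870, so a = -435/202.
Then b = ((-55) − 21·(-435/202))/5 = -395/202.

b = -1.96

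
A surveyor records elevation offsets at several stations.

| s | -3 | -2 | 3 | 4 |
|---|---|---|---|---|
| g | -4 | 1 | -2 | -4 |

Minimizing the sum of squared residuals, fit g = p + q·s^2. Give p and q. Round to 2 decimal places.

The normal system AᵀA·[p, q]ᵀ = Aᵀg is [[4, 38]; [38, 434]]·[p, q]ᵀ = [-9, -114]ᵀ.
Determinant 4·434 − 38² = 292.
p = ((-9)·434 − 38·(-114))/292 = 213/146; q = (4·(-114) − 38·(-9))/292 = -57/146.

p = 1.46, q = -0.39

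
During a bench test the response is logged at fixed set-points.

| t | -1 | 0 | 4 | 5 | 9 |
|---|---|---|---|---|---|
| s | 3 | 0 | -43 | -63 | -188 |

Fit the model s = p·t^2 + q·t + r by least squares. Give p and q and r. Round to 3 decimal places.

p = -2.005, q = -2.950, r = 1.161

The normal system AᵀA·[p, q, r]ᵀ = Aᵀs is [[7443, 917, 123]; [917, 123, 17]; [123, 17, 5]]·[p, q, r]ᵀ = [-17488, -2182, -291]ᵀ.
Solving the 3×3 system (Gaussian elimination) gives p = -4913/2450, q = -3614/1225, r = 569/490.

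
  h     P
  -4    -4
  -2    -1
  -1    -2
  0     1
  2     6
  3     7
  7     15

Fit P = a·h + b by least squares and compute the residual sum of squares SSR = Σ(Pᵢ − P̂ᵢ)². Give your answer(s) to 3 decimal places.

Sums needed: Σh·h = 83, Σh = 5, Σ1 = 7.
For MᵀP: Σh·P = 158, ΣP = 22.
Determinant 83·7 − 5² = 556.
a = (158·7 − 5·22)/556 = 249/139; b = (83·22 − 5·158)/556 = 259/139.
Residuals: 181/139, 100/139, -288/139, -120/139, 77/139, -33/139, 83/139; SSR = 1108/139.

SSR = 7.971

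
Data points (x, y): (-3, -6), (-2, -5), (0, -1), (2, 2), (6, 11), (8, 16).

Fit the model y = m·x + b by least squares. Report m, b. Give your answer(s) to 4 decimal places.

m = 2.0120, b = -0.8554

Sums needed: Σx·x = 117, Σx = 11, Σ1 = 6.
Moment sums: Σx·y = 226, Σy = 17.
Normal equations: [[117, 11]; [11, 6]]·[m, b]ᵀ = [226, 17]ᵀ.
Determinant 117·6 − 11² = 581.
m = (226·6 − 11·17)/581 = 167/83; b = (117·17 − 11·226)/581 = -71/83.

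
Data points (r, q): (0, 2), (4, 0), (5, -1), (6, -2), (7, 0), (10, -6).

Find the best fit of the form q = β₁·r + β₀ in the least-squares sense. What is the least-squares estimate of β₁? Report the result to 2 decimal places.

β₁ = -0.72

With design matrix X, XᵀX = [[226, 32]; [32, 6]] and Xᵀq = [-77, -7]ᵀ.
det = 226·6 − 32² = 332.
β₁ = ((-77)·6 − 32·(-7))/332 = -119/166; β₀ = (226·(-7) − 32·(-77))/332 = 441/166.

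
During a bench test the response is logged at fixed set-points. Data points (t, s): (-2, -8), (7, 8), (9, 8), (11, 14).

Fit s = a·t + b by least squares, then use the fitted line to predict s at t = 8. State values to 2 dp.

Entries of AᵀA: Σt·t = 255, Σt = 25, Σ1 = 4.
Right-hand side: Σt·s = 298, Σs = 22.
Eliminating b: 4·(row 1) − 25·(row 2) gives 395·a = 4·298 − 25·22 = 642, so a = 642/395.
Then b = (22 − 25·(642/395))/4 = -368/79.
At t = 8: ŝ = (642/395)·(8) + (-368/79)·(1) = 3296/395.

ŝ = 8.34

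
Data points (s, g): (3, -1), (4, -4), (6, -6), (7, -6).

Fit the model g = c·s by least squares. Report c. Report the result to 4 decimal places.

From the data, Σs·s = 110.
And Σs·g = -97.
XᵀX·[c]ᵀ = Xᵀg becomes [[110]]·[c]ᵀ = [-97]ᵀ.
Hence c = -97 / 110 ≈ -0.881818.

c = -0.8818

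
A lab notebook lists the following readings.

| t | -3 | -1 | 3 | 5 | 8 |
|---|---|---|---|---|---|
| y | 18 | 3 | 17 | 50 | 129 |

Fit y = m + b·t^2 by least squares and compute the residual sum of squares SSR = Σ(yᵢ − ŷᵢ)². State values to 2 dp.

SSR = 2.34

Normal-equation sums: Σ1 = 5, Σt^2 = 108, Σt^2·t^2 = 4884.
For Xᵀy: Σy = 217, Σt^2·y = 9824.
Determinant 5·4884 − 108² = 12756.
m = (217·4884 − 108·9824)/12756 = -97/1063; b = (5·9824 − 108·217)/12756 = 6421/3189.
Residuals: -32/1063, 3437/3189, -1095/1063, -784/3189, 728/3189; SSR = 7450/3189.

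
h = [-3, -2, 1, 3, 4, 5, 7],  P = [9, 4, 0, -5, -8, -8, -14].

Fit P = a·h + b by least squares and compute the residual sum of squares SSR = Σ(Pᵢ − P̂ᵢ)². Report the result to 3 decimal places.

The normal system MᵀM·[a, b]ᵀ = MᵀP is [[113, 15]; [15, 7]]·[a, b]ᵀ = [-220, -22]ᵀ.
Eliminating b: 7·(row 1) − 15·(row 2) gives 566·a = 7·(-220) − 15·(-22) = -1210, so a = -605/283.
Then b = ((-22) − 15·(-605/283))/7 = 407/283.
Residuals: 325/283, -485/283, 198/283, -7/283, -251/283, 354/283, -134/283; SSR = 2072/283.

SSR = 7.322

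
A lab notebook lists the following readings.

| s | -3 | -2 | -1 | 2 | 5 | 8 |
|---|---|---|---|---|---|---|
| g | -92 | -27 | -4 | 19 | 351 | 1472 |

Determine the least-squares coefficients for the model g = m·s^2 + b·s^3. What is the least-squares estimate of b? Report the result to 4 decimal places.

Forming XᵀX = [[4835, 35649]; [35649, 278627]] and Xᵀg = [102119, 800395]ᵀ gives XᵀX·[m, b]ᵀ = Xᵀg.
Eliminating b: 278627·(row 1) − 35649·(row 2) gives 76310344·m = 278627·102119 − 35649·800395 = -80170742, so m = -40085371/38155172.
Then b = (800395 − 35649·(-40085371/38155172))/278627 = 114734797/38155172.

b = 3.0071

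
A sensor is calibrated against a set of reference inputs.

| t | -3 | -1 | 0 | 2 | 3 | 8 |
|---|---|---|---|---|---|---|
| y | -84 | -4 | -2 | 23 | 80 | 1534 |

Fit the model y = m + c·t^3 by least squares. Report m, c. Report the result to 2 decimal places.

The normal equations are: 6·m + 519·c = 1547;  519·m + 263667·c = 790024.
(Σ1 = 6, Σt^3 = 519, Σt^3·t^3 = 263667, Σy = 1547, Σt^3·y = 790024.)
Δ = 6·263667 − 519² = 1312641.
m = (1547·263667 − 519·790024)/1312641 = -236623/145849; c = (6·790024 − 519·1547)/1312641 = 1312417/437547.

m = -1.62, c = 3.00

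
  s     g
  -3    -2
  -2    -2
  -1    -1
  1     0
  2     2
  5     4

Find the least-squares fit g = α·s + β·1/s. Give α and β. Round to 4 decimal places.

α = 0.8182, β = -0.1670

Forming XᵀX = [[44, 6]; [6, 1193/450]] and Xᵀg = [35, 67/15]ᵀ gives XᵀX·[α, β]ᵀ = Xᵀg.
Eliminating β: (1193/450)·(row 1) − 6·(row 2) gives (18146/225)·α = (1193/450)·35 − 6·(67/15) = 5939/90, so α = 29695/36292.
Then β = ((67/15) − 6·(29695/36292))/(1193/450) = -1515/9073.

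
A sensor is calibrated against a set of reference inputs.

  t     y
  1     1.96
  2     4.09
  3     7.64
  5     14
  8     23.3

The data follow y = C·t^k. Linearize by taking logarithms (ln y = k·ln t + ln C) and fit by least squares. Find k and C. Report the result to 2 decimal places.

Taking logs, ln y = k·ln t + ln C, so regress ln y on ln t.
XᵀX = [[8.6018, 5.4806]; [5.4806, 5]], rhs = [14.0047, 9.9024]ᵀ  (here Σln t = 5.4806, Σ(ln t)² = 8.6018, Σln y = 9.9024, Σln t·ln y = 14.0047).
Slope k = (n·Σln t·ln y − Σln t·Σln y)/(n·Σ(ln t)² − (Σln t)²) = (5·14.0047 − 5.4806·9.9024)/12.9714 = 1.21435; ln C = (Σln y − k·Σln t)/n = 0.64940, so C = exp(0.64940) = 1.91439.

k = 1.21, C = 1.91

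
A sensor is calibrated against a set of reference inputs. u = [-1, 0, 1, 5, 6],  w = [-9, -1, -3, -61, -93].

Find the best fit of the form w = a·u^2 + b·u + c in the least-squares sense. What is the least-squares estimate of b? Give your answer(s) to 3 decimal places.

Normal-equation sums: Σu^2·u^2 = 1923, Σu^2·u = 341, Σu^2 = 63, Σu·u = 63, Σu = 11, Σ1 = 5.
For Mᵀw: Σu^2·w = -4885, Σu·w = -857, Σw = -167.
Normal equations: [[1923, 341, 63]; [341, 63, 11]; [63, 11, 5]]·[a, b, c]ᵀ = [-4885, -857, -167]ᵀ.
Inverting the 3×3 Gram matrix, [a, b, c]ᵀ = [-11000/3559, 12472/3559, -7709/3559]ᵀ.

b = 3.504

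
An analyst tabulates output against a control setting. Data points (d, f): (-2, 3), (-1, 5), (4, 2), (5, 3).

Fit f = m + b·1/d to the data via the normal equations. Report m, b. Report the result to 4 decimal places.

From the data, Σ1 = 4, Σ1/d = -21/20, Σ1/d·1/d = 541/400.
Right-hand side: Σf = 13, Σ1/d·f = -27/5.
Δ = 4·(541/400) − (-21/20)² = 1723/400.
m = (13·(541/400) − (-21/20)·(-27/5))/(1723/400) = 4765/1723; b = (4·(-27/5) − (-21/20)·13)/(1723/400) = -3180/1723.

m = 2.7655, b = -1.8456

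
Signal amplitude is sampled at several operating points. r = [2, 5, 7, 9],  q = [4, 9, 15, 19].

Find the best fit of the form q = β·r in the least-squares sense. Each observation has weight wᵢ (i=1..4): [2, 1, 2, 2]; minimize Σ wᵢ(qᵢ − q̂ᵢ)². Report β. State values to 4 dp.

β = 2.0922

Normal-equation sums: Σwᵢ·r·r = 293.
For AᵀWq: Σwᵢ·r·q = 613.
β = 613/293 = 2.09215.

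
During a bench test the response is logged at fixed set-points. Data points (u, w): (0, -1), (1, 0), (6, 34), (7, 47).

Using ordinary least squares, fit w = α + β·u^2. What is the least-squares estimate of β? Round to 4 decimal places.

β = 0.9773

From the data, Σ1 = 4, Σu^2 = 86, Σu^2·u^2 = 3698.
Moment sums: Σw = 80, Σu^2·w = 3527.
Determinant 4·3698 − 86² = 7396.
α = (80·3698 − 86·3527)/7396 = -87/86; β = (4·3527 − 86·80)/7396 = 1807/1849.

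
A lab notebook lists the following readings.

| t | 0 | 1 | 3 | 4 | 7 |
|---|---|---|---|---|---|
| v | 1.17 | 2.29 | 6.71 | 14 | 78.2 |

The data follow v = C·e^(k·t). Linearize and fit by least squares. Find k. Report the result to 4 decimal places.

k = 0.5983

Taking logs, ln v = k·t + ln C, so regress ln v on t.
Σt = 15.0000, Σ(t)² = 75.0000, Σln v = 9.8875, Σt·ln v = 47.6105.
Equations: 75.0000·k + 15.0000·ln C = 47.6105;  15.0000·k + 5·ln C = 9.8875.
Slope k = (n·Σt·ln v − Σt·Σln v)/(n·Σ(t)² − (Σt)²) = (5·47.6105 − 15.0000·9.8875)/150.0000 = 0.59827; ln C = (Σln v − k·Σt)/n = 0.18269.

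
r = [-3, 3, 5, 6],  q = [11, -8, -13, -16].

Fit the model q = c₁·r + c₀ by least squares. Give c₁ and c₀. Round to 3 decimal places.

Forming XᵀX = [[79, 11]; [11, 4]] and Xᵀq = [-218, -26]ᵀ gives XᵀX·[c₁, c₀]ᵀ = Xᵀq.
Eliminating c₀: 4·(row 1) − 11·(row 2) gives 195·c₁ = 4·(-218) − 11·(-26) = -586, so c₁ = -586/195.
Then c₀ = ((-26) − 11·(-586/195))/4 = 344/195.

c₁ = -3.005, c₀ = 1.764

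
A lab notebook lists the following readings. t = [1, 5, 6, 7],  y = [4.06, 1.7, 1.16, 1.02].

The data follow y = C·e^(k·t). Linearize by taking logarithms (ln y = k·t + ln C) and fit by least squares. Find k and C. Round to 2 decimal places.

k = -0.24, C = 5.18

Let Y = ln y. Fitting Y = k·t + ln C by least squares:
Σt = 19.0000, Σ(t)² = 111.0000, Σln y = 2.1000, Σt·ln y = 5.0835.
Equations: 111.0000·k + 19.0000·ln C = 5.0835;  19.0000·k + 4·ln C = 2.1000.
Δ = 111.0000·4 − (19.0000)² = 83.0000; k = (5.0835·4 − 19.0000·2.1000)/83.0000 = -0.23574, ln C = (111.0000·2.1000 − 19.0000·5.0835)/83.0000 = 1.64479, so C = exp(1.64479) = 5.17995.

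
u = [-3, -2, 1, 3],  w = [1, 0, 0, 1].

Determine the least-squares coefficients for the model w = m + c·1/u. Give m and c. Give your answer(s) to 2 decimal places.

From the data, Σ1 = 4, Σ1/u = 1/2, Σ1/u·1/u = 53/36.
For Mᵀw: Σw = 2, Σ1/u·w = 0.
MᵀM·[m, c]ᵀ = Mᵀw becomes [[4, 1/2]; [1/2, 53/36]]·[m, c]ᵀ = [2, 0]ᵀ.
det = 4·(53/36) − (1/2)² = 203/36.
m = (2·(53/36) − (1/2)·0)/(203/36) = 106/203; c = (4·0 − (1/2)·2)/(203/36) = -36/203.

m = 0.52, c = -0.18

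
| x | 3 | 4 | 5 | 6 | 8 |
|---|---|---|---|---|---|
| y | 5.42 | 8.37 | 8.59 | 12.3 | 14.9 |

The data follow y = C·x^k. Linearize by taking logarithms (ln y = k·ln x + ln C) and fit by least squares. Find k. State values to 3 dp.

Taking logs, ln y = k·ln x + ln C, so regress ln y on ln x.
Sums: Σln x = 7.9655, Σ(ln x)² = 13.2535, Σln y = 11.1763, Σln x·ln y = 18.3773.
Normal system: [[13.2535, 7.9655]; [7.9655, 5]]·[k, ln C]ᵀ = [18.3773, 11.1763]ᵀ.
Solving (det = 2.8177): k = 1.01545, ln C = 0.61754.

k = 1.015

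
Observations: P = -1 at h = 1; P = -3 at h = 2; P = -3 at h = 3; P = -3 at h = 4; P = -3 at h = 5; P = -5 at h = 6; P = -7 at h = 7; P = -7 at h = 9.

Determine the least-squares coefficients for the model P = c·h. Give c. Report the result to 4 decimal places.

c = -0.8371

From the data, Σh·h = 221.
For AᵀP: Σh·P = -185.
Normal equations: [[221]]·[c]ᵀ = [-185]ᵀ.
c = (-185)/221 = -0.837104.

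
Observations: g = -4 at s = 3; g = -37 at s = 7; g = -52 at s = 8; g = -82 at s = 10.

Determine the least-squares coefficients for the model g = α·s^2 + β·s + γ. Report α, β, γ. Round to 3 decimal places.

With design matrix A, AᵀA = [[16578, 1882, 222]; [1882, 222, 28]; [222, 28, 4]] and Aᵀg = [-13377, -1507, -175]ᵀ.
Solving the 3×3 system (Gaussian elimination) gives α = -2781/3098, β = 741/1549, γ = 4217/1549.

α = -0.898, β = 0.478, γ = 2.722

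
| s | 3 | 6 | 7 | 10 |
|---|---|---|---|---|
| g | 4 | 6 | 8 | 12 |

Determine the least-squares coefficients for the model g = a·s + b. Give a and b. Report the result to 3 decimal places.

a = 1.160, b = -0.040

MᵀM·[a, b]ᵀ = Mᵀg reads: 194·a + 26·b = 224;  26·a + 4·b = 30.
(Σs·s = 194, Σs = 26, Σ1 = 4, Σs·g = 224, Σg = 30.)
Eliminating b: 4·(row 1) − 26·(row 2) gives 100·a = 4·224 − 26·30 = 116, so a = 29/25.
Then b = (30 − 26·(29/25))/4 = -1/25.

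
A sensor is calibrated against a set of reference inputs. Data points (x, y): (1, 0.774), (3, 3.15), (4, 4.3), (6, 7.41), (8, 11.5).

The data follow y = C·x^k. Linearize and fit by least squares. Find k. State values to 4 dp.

Linearized form: ln y = k·ln x + ln C. From the 5 transformed points,
XᵀX = [[10.6632, 6.3561]; [6.3561, 5]], rhs = [11.9499, 6.7950]ᵀ  (here Σln x = 6.3561, Σ(ln x)² = 10.6632, Σln y = 6.7950, Σln x·ln y = 11.9499).
Solving (det = 12.9161): k = 1.28211, ln C = -0.27084.

k = 1.2821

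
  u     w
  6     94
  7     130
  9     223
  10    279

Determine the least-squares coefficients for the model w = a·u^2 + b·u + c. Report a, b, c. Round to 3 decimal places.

Sums needed: Σu^2·u^2 = 20258, Σu^2·u = 2288, Σu^2 = 266, Σu·u = 266, Σu = 32, Σ1 = 4.
And Σu^2·w = 55717, Σu·w = 6271, Σw = 726.
So XᵀX·[a, b, c]ᵀ = Xᵀw: [[20258, 2288, 266]; [2288, 266, 32]; [266, 32, 4]]·[a, b, c]ᵀ = [55717, 6271, 726]ᵀ.
Solving the 3×3 system (Gaussian elimination) gives a = 10/3, b = -211/30, c = 161/10.

a = 3.333, b = -7.033, c = 16.100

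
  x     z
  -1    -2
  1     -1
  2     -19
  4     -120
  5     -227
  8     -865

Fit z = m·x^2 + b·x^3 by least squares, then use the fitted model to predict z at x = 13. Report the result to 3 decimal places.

ẑ = -3541.242

The normal equations are: 4995·m + 36949·b = -63034;  36949·m + 281931·b = -479086.
Eliminating b: 281931·(row 1) − 36949·(row 2) gives 43016744·m = 281931·(-63034) − 36949·(-479086) = -69490040, so m = -7355/4553.
Then b = ((-479086) − 36949·(-7355/4553))/281931 = -6773/4553.
At x = 13: ẑ = (-7355/4553)·(169) + (-6773/4553)·(2197) = -16123276/4553.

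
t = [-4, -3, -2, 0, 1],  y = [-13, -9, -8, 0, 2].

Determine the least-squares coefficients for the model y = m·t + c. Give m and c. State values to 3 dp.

Sums needed: Σt·t = 30, Σt = -8, Σ1 = 5.
Right-hand side: Σt·y = 97, Σy = -28.
Eliminating c: 5·(row 1) − (-8)·(row 2) gives 86·m = 5·97 − (-8)·(-28) = 261, so m = 261/86.
Then c = ((-28) − (-8)·(261/86))/5 = -32/43.

m = 3.035, c = -0.744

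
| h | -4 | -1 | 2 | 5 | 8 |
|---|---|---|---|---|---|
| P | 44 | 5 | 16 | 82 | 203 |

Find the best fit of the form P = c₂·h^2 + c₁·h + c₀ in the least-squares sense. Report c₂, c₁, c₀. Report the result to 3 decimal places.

With design matrix M, MᵀM = [[4994, 580, 110]; [580, 110, 10]; [110, 10, 5]] and MᵀP = [15815, 1885, 350]ᵀ.
Row-reducing yields c₂ = 125/42, c₁ = 53/42, c₀ = 2.

c₂ = 2.976, c₁ = 1.262, c₀ = 2.000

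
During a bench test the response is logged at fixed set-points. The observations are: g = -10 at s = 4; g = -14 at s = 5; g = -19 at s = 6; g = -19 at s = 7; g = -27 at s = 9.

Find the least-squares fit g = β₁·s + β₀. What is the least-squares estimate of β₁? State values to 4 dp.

β₁ = -3.2568

Forming XᵀX = [[207, 31]; [31, 5]] and Xᵀg = [-600, -89]ᵀ gives XᵀX·[β₁, β₀]ᵀ = Xᵀg.
Determinant 207·5 − 31² = 74.
β₁ = ((-600)·5 − 31·(-89))/74 = -241/74; β₀ = (207·(-89) − 31·(-600))/74 = 177/74.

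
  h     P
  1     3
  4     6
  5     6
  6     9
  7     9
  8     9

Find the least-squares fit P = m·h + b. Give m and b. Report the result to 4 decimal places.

m = 0.9405, b = 2.1405

With design matrix A, AᵀA = [[191, 31]; [31, 6]] and AᵀP = [246, 42]ᵀ.
Δ = 191·6 − 31² = 185.
m = (246·6 − 31·42)/185 = 174/185; b = (191·42 − 31·246)/185 = 396/185.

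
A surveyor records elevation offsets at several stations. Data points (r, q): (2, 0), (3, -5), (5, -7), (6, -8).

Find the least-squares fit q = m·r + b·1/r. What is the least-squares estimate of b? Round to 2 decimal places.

b = 4.22

The normal equations are: 74·m + 4·b = -98;  4·m + (193/450)·b = -22/5.
Determinant 74·(193/450) − 4² = 3541/225.
m = ((-98)·(193/450) − 4·(-22/5))/(3541/225) = -5497/3541; b = (74·(-22/5) − 4·(-98))/(3541/225) = 14940/3541.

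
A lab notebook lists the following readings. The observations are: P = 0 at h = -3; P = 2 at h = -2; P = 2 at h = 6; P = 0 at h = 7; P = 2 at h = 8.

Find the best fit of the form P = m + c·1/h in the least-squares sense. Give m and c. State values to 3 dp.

Entries of AᵀA: Σ1 = 5, Σ1/h = -67/168, Σ1/h·1/h = 11993/28224.
Right-hand side: ΣP = 6, Σ1/h·P = -5/12.
So AᵀA·[m, c]ᵀ = AᵀP: [[5, -67/168]; [-67/168, 11993/28224]]·[m, c]ᵀ = [6, -5/12]ᵀ.
Determinant 5·(11993/28224) − (-67/168)² = 1541/784.
m = (6·(11993/28224) − (-67/168)·(-5/12))/(1541/784) = 251/207; c = (5·(-5/12) − (-67/168)·6)/(1541/784) = 728/4623.

m = 1.213, c = 0.157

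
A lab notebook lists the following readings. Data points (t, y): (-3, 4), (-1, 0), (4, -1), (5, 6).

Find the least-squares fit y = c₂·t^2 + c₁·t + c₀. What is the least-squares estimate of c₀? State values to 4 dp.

c₀ = -2.7021

Sums needed: Σt^2·t^2 = 963, Σt^2·t = 161, Σt^2 = 51, Σt·t = 51, Σt = 5, Σ1 = 4.
And Σt^2·y = 170, Σt·y = 14, Σy = 9.
Normal equations: [[963, 161, 51]; [161, 51, 5]; [51, 5, 4]]·[c₂, c₁, c₀]ᵀ = [170, 14, 9]ᵀ.
Solving the 3×3 system (Gaussian elimination) gives c₂ = 2205/4538, c₁ = -4513/4538, c₀ = -6131/2269.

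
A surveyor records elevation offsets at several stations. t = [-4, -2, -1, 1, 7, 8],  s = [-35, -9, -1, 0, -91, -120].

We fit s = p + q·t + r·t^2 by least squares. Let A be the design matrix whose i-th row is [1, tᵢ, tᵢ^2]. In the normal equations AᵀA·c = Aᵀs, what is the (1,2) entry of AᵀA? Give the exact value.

Row 1 ↔ basis 1, column 2 ↔ basis t, so (AᵀA)_{1,2} = Σᵢ t = (1)·(-4) + (1)·(-2) + (1)·(-1) + (1)·(1) + (1)·(7) + (1)·(8) = 9.

9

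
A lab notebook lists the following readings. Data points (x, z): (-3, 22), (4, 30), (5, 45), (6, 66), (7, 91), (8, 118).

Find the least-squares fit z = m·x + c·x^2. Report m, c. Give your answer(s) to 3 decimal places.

The normal equations are: 199·m + 1233·c = 2256;  1233·m + 8755·c = 16190.
Δ = 199·8755 − 1233² = 221956.
m = (2256·8755 − 1233·16190)/221956 = -105495/110978; c = (199·16190 − 1233·2256)/221956 = 220081/110978.

m = -0.951, c = 1.983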